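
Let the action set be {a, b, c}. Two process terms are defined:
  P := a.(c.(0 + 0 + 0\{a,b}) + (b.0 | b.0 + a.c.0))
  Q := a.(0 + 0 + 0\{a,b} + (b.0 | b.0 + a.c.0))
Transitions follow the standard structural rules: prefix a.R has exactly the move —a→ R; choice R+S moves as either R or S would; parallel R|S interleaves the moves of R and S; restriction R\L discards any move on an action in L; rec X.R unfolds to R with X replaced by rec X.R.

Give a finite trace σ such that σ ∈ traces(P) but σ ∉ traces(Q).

LTS(P): 8 reachable states
  u0 = a.(c.(0 + 0 + 0\{a,b}) + (b.0 | b.0 + a.c.0)) ⊢ --a--▸ u1
  u1 = c.(0 + 0 + 0\{a,b}) + (b.0 | b.0 + a.c.0) ⊢ --a--▸ u2, --b--▸ u3, --b--▸ u4, --c--▸ u5
  u2 = c.0 ⊢ --c--▸ u6
  u3 = 0 | b.0 ⊢ --b--▸ u7
  u4 = b.0 | 0 ⊢ --b--▸ u7
  u5 = 0 + 0 + 0\{a,b} ⊢ ·
  u6 = 0 ⊢ ·
  u7 = 0 | 0 ⊢ ·
LTS(Q): 7 reachable states
  v0 = a.(0 + 0 + 0\{a,b} + (b.0 | b.0 + a.c.0)) ⊢ --a--▸ v1
  v1 = 0 + 0 + 0\{a,b} + (b.0 | b.0 + a.c.0) ⊢ --a--▸ v2, --b--▸ v3, --b--▸ v4
  v2 = c.0 ⊢ --c--▸ v5
  v3 = 0 | b.0 ⊢ --b--▸ v6
  v4 = b.0 | 0 ⊢ --b--▸ v6
  v5 = 0 ⊢ ·
  v6 = 0 | 0 ⊢ ·
Run σ = ⟨ac⟩ on P: start {u0}
  step 1 (a): {u1}
  step 2 (c): {u5}
  — P admits the full trace.
Run σ = ⟨ac⟩ on Q: start {v0}
  step 1 (a): {v1}
  step 2 (c): ∅ (Q stuck)

ac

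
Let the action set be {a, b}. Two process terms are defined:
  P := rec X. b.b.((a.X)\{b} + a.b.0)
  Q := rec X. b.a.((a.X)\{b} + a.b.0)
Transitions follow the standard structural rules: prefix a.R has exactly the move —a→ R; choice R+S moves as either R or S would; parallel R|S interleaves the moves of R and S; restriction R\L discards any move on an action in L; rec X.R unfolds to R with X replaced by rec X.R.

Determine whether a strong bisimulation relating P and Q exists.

NO

P's transition system — 6 states:
  m0 = rec X. b.b.((a.X)\{b} + a.b.0) :: ··b··> m1
  m1 = b.((a.(rec X. b.b.((a.X)\{b} + a.b.0)))\{b} + a.b.0) :: ··b··> m2
  m2 = (a.(rec X. b.b.((a.X)\{b} + a.b.0)))\{b} + a.b.0 :: ··a··> m3, ··a··> m4
  m3 = (rec X. b.b.((a.X)\{b} + a.b.0))\{b} :: deadlocked
  m4 = b.0 :: ··b··> m5
  m5 = 0 :: deadlocked
Q's transition system — 6 states:
  n0 = rec X. b.a.((a.X)\{b} + a.b.0) :: ··b··> n1
  n1 = a.((a.(rec X. b.a.((a.X)\{b} + a.b.0)))\{b} + a.b.0) :: ··a··> n2
  n2 = (a.(rec X. b.a.((a.X)\{b} + a.b.0)))\{b} + a.b.0 :: ··a··> n3, ··a··> n4
  n3 = (rec X. b.a.((a.X)\{b} + a.b.0))\{b} :: deadlocked
  n4 = b.0 :: ··b··> n5
  n5 = 0 :: deadlocked
Bisimilarity quotient blocks:
  B0 = {m0}
  B1 = {m1}
  B2 = {m2, n2}
  B3 = {m3, m5, n3, n5}
  B4 = {m4, n4}
  B5 = {n0}
  B6 = {n1}
m0 ∈ B0, n0 ∈ B5 → different blocks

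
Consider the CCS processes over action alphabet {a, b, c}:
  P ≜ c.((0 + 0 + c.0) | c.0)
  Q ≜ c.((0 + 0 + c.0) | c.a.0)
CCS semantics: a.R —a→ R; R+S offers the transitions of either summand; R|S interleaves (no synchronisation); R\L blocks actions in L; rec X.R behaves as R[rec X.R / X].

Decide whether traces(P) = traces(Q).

LTS(P): 5 reachable states
  u0 = c.((0 + 0 + c.0) | c.0) → =c=> u1
  u1 = (0 + 0 + c.0) | c.0 → =c=> u2, =c=> u3
  u2 = (0 + 0 + c.0) | 0 → =c=> u4
  u3 = 0 | c.0 → =c=> u4
  u4 = 0 | 0 → deadlocked
LTS(Q): 7 reachable states
  v0 = c.((0 + 0 + c.0) | c.a.0) → =c=> v1
  v1 = (0 + 0 + c.0) | c.a.0 → =c=> v2, =c=> v3
  v2 = (0 + 0 + c.0) | a.0 → =a=> v4, =c=> v5
  v3 = 0 | c.a.0 → =c=> v5
  v4 = (0 + 0 + c.0) | 0 → =c=> v6
  v5 = 0 | a.0 → =a=> v6
  v6 = 0 | 0 → deadlocked
Trace ⟨cca⟩ through Q, begin at {v0}:
  after c @ step 1: {v1}
  after c @ step 2: {v2, v3}
  after a @ step 3: {v4}
  — Q admits the full trace.
Trace ⟨cca⟩ through P, begin at {u0}:
  after c @ step 1: {u1}
  after c @ step 2: {u2, u3}
  after a @ step 3: no successor for P

traces(P) ≠ traces(Q) — witness ⟨cca⟩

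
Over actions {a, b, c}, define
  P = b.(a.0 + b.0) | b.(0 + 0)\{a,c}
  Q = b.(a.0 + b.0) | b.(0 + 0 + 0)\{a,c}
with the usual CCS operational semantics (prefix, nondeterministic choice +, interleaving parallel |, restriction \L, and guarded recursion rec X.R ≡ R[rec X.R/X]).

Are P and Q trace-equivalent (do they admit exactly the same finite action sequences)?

trace-equivalent

Reachable graph of P (6 states):
  p0 = b.(a.0 + b.0) | b.(0 + 0)\{a,c} ⊢ -b-> p1, -b-> p2
  p1 = (a.0 + b.0) | b.(0 + 0)\{a,c} ⊢ -a-> p3, -b-> p3, -b-> p4
  p2 = b.(a.0 + b.0) | (0 + 0)\{a,c} ⊢ -b-> p4
  p3 = 0 | b.(0 + 0)\{a,c} ⊢ -b-> p5
  p4 = (a.0 + b.0) | (0 + 0)\{a,c} ⊢ -a-> p5, -b-> p5
  p5 = 0 | (0 + 0)\{a,c} ⊢ (no moves)
Reachable graph of Q (6 states):
  q0 = b.(a.0 + b.0) | b.(0 + 0 + 0)\{a,c} ⊢ -b-> q1, -b-> q2
  q1 = (a.0 + b.0) | b.(0 + 0 + 0)\{a,c} ⊢ -a-> q3, -b-> q3, -b-> q4
  q2 = b.(a.0 + b.0) | (0 + 0 + 0)\{a,c} ⊢ -b-> q4
  q3 = 0 | b.(0 + 0 + 0)\{a,c} ⊢ -b-> q5
  q4 = (a.0 + b.0) | (0 + 0 + 0)\{a,c} ⊢ -a-> q5, -b-> q5
  q5 = 0 | (0 + 0 + 0)\{a,c} ⊢ (no moves)
Bisimilarity quotient blocks:
  B0 = {p0, q0}
  B1 = {p2, q2}
  B2 = {p4, q4}
  B3 = {p5, q5}
  B4 = {p1, q1}
  B5 = {p3, q3}
p0 ∈ B0, q0 ∈ B0 → same block
Bisimilar ⇒ trace-equivalent.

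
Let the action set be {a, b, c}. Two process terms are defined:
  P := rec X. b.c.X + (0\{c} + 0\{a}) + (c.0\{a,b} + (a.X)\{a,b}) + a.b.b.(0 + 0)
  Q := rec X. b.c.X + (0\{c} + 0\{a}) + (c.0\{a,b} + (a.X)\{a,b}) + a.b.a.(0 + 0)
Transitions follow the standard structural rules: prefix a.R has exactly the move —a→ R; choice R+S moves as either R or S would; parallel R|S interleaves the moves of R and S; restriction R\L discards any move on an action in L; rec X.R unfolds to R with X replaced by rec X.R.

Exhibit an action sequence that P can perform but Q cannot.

Reachable graph of P (6 states):
  p0 = rec X. b.c.X + (0\{c} + 0\{a}) + (c.0\{a,b} + (a.X)\{a,b}) + a.b.b.(0 + 0) has moves —a→ p1, —b→ p2, —c→ p3
  p1 = b.b.(0 + 0) has moves —b→ p4
  p2 = c.(rec X. b.c.X + (0\{c} + 0\{a}) + (c.0\{a,b} + (a.X)\{a,b}) + a.b.b.(0 + 0)) has moves —c→ p0
  p3 = 0\{a,b} has moves stopped
  p4 = b.(0 + 0) has moves —b→ p5
  p5 = 0 + 0 has moves stopped
Reachable graph of Q (6 states):
  q0 = rec X. b.c.X + (0\{c} + 0\{a}) + (c.0\{a,b} + (a.X)\{a,b}) + a.b.a.(0 + 0) has moves —a→ q1, —b→ q2, —c→ q3
  q1 = b.a.(0 + 0) has moves —b→ q4
  q2 = c.(rec X. b.c.X + (0\{c} + 0\{a}) + (c.0\{a,b} + (a.X)\{a,b}) + a.b.a.(0 + 0)) has moves —c→ q0
  q3 = 0\{a,b} has moves stopped
  q4 = a.(0 + 0) has moves —a→ q5
  q5 = 0 + 0 has moves stopped
Run σ = ⟨abb⟩ on P: start {p0}
  step 1 (a): {p1}
  step 2 (b): {p4}
  step 3 (b): {p5}
  — P admits the full trace.
Run σ = ⟨abb⟩ on Q: start {q0}
  step 1 (a): {q1}
  step 2 (b): {q4}
  step 3 (b): ∅  — Q cannot continue

abb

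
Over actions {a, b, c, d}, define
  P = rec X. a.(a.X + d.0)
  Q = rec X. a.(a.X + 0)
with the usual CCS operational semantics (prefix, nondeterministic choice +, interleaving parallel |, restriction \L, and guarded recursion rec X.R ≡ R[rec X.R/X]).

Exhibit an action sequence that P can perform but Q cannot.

ad

Reachable graph of P (3 states):
  u0 = rec X. a.(a.X + d.0) ⊢ --a--▸ u1
  u1 = a.(rec X. a.(a.X + d.0)) + d.0 ⊢ --a--▸ u0, --d--▸ u2
  u2 = 0 ⊢ ∅
Reachable graph of Q (2 states):
  v0 = rec X. a.(a.X + 0) ⊢ --a--▸ v1
  v1 = a.(rec X. a.(a.X + 0)) + 0 ⊢ --a--▸ v0
Run σ = ⟨ad⟩ on P: start {u0}
  step 1 (a): {u1}
  step 2 (d): {u2}
  — P admits the full trace.
Run σ = ⟨ad⟩ on Q: start {v0}
  step 1 (a): {v1}
  step 2 (d): no successor for Q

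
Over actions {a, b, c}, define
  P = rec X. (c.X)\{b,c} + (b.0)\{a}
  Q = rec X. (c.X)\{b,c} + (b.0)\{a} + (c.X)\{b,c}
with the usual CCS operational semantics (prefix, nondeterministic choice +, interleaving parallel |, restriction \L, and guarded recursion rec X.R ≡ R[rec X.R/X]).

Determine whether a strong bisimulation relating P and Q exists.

LTS(P): 2 reachable states
  s0 = rec X. (c.X)\{b,c} + (b.0)\{a} ⊢ --b--▸ s1
  s1 = 0\{a} ⊢ ∅
LTS(Q): 2 reachable states
  t0 = rec X. (c.X)\{b,c} + (b.0)\{a} + (c.X)\{b,c} ⊢ --b--▸ t1
  t1 = 0\{a} ⊢ ∅
Bisimilarity quotient blocks:
  B0 = {s0, t0}
  B1 = {s1, t1}
s0 ∈ B0, t0 ∈ B0 → same block

P ~ Q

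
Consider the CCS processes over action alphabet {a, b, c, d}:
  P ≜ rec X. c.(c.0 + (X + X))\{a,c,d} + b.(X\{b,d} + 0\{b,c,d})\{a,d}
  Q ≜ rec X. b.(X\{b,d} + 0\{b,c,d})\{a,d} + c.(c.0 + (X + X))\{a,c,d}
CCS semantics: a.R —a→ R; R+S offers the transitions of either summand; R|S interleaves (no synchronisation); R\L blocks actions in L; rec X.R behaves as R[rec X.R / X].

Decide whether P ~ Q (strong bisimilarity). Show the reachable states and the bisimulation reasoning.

P ~ Q

LTS(P): 5 reachable states
  s0 = rec X. c.(c.0 + (X + X))\{a,c,d} + b.(X\{b,d} + 0\{b,c,d})\{a,d} :: ··b··> s1, ··c··> s2
  s1 = ((rec X. c.(c.0 + (X + X))\{a,c,d} + b.(X\{b,d} + 0\{b,c,d})\{a,d})\{b,d} + 0\{b,c,d})\{a,d} :: ··c··> s3
  s2 = (c.0 + ((rec X. c.(c.0 + (X + X))\{a,c,d} + b.(X\{b,d} + 0\{b,c,d})\{a,d}) + (rec X. c.(c.0 + (X + X))\{a,c,d} + b.(X\{b,d} + 0\{b,c,d})\{a,d})))\{a,c,d} :: ··b··> s4
  s3 = (c.0 + ((rec X. c.(c.0 + (X + X))\{a,c,d} + b.(X\{b,d} + 0\{b,c,d})\{a,d}) + (rec X. c.(c.0 + (X + X))\{a,c,d} + b.(X\{b,d} + 0\{b,c,d})\{a,d})))\{a,c,d}\{b,d}\{a,d} :: stopped
  s4 = ((rec X. c.(c.0 + (X + X))\{a,c,d} + b.(X\{b,d} + 0\{b,c,d})\{a,d})\{b,d} + 0\{b,c,d})\{a,d}\{a,c,d} :: stopped
LTS(Q): 5 reachable states
  t0 = rec X. b.(X\{b,d} + 0\{b,c,d})\{a,d} + c.(c.0 + (X + X))\{a,c,d} :: ··b··> t1, ··c··> t2
  t1 = ((rec X. b.(X\{b,d} + 0\{b,c,d})\{a,d} + c.(c.0 + (X + X))\{a,c,d})\{b,d} + 0\{b,c,d})\{a,d} :: ··c··> t3
  t2 = (c.0 + ((rec X. b.(X\{b,d} + 0\{b,c,d})\{a,d} + c.(c.0 + (X + X))\{a,c,d}) + (rec X. b.(X\{b,d} + 0\{b,c,d})\{a,d} + c.(c.0 + (X + X))\{a,c,d})))\{a,c,d} :: ··b··> t4
  t3 = (c.0 + ((rec X. b.(X\{b,d} + 0\{b,c,d})\{a,d} + c.(c.0 + (X + X))\{a,c,d}) + (rec X. b.(X\{b,d} + 0\{b,c,d})\{a,d} + c.(c.0 + (X + X))\{a,c,d})))\{a,c,d}\{b,d}\{a,d} :: stopped
  t4 = ((rec X. b.(X\{b,d} + 0\{b,c,d})\{a,d} + c.(c.0 + (X + X))\{a,c,d})\{b,d} + 0\{b,c,d})\{a,d}\{a,c,d} :: stopped
Bisimilarity quotient blocks:
  B0 = {s0, t0}
  B1 = {s2, t2}
  B2 = {s3, s4, t3, t4}
  B3 = {s1, t1}
s0 ∈ B0, t0 ∈ B0 → same block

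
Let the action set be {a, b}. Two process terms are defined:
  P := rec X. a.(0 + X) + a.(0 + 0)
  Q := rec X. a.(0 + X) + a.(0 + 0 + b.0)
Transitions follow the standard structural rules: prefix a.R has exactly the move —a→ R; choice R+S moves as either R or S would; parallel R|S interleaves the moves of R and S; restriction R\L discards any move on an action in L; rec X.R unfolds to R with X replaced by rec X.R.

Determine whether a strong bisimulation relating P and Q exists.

not bisimilar

LTS(P): 3 reachable states
  s0 = rec X. a.(0 + X) + a.(0 + 0) | =a=> s1, =a=> s2
  s1 = 0 + (rec X. a.(0 + X) + a.(0 + 0)) | =a=> s1, =a=> s2
  s2 = 0 + 0 | stopped
LTS(Q): 4 reachable states
  t0 = rec X. a.(0 + X) + a.(0 + 0 + b.0) | =a=> t1, =a=> t2
  t1 = 0 + (rec X. a.(0 + X) + a.(0 + 0 + b.0)) | =a=> t1, =a=> t2
  t2 = 0 + 0 + b.0 | =b=> t3
  t3 = 0 | stopped
Partition-refinement fixed point:
  B0 = {s0, s1}
  B1 = {s2, t3}
  B2 = {t0, t1}
  B3 = {t2}
s0 ∈ B0, t0 ∈ B2 → different blocks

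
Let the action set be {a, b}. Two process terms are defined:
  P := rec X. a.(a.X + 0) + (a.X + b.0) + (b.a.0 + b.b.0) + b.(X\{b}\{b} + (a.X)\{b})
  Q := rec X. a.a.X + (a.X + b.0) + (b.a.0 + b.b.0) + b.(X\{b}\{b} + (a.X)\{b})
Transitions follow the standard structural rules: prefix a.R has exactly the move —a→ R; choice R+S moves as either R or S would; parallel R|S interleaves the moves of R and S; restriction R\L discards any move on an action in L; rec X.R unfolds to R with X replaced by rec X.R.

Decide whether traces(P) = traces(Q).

trace-equivalent

Reachable graph of P (10 states):
  s0 = rec X. a.(a.X + 0) + (a.X + b.0) + (b.a.0 + b.b.0) + b.(X\{b}\{b} + (a.X)\{b}) ⊢ --a--▸ s0, --a--▸ s1, --b--▸ s2, --b--▸ s3, --b--▸ s4, --b--▸ s5
  s1 = a.(rec X. a.(a.X + 0) + (a.X + b.0) + (b.a.0 + b.b.0) + b.(X\{b}\{b} + (a.X)\{b})) + 0 ⊢ --a--▸ s0
  s2 = (rec X. a.(a.X + 0) + (a.X + b.0) + (b.a.0 + b.b.0) + b.(X\{b}\{b} + (a.X)\{b}))\{b}\{b} + (a.(rec X. a.(a.X + 0) + (a.X + b.0) + (b.a.0 + b.b.0) + b.(X\{b}\{b} + (a.X)\{b})))\{b} ⊢ --a--▸ s6, --a--▸ s7, --a--▸ s8
  s3 = 0 ⊢ stopped
  s4 = a.0 ⊢ --a--▸ s3
  s5 = b.0 ⊢ --b--▸ s3
  s6 = (a.(rec X. a.(a.X + 0) + (a.X + b.0) + (b.a.0 + b.b.0) + b.(X\{b}\{b} + (a.X)\{b})) + 0)\{b}\{b} ⊢ --a--▸ s8
  s7 = (rec X. a.(a.X + 0) + (a.X + b.0) + (b.a.0 + b.b.0) + b.(X\{b}\{b} + (a.X)\{b}))\{b} ⊢ --a--▸ s7, --a--▸ s9
  s8 = (rec X. a.(a.X + 0) + (a.X + b.0) + (b.a.0 + b.b.0) + b.(X\{b}\{b} + (a.X)\{b}))\{b}\{b} ⊢ --a--▸ s6, --a--▸ s8
  s9 = (a.(rec X. a.(a.X + 0) + (a.X + b.0) + (b.a.0 + b.b.0) + b.(X\{b}\{b} + (a.X)\{b})) + 0)\{b} ⊢ --a--▸ s7
Reachable graph of Q (10 states):
  t0 = rec X. a.a.X + (a.X + b.0) + (b.a.0 + b.b.0) + b.(X\{b}\{b} + (a.X)\{b}) ⊢ --a--▸ t0, --a--▸ t1, --b--▸ t2, --b--▸ t3, --b--▸ t4, --b--▸ t5
  t1 = a.(rec X. a.a.X + (a.X + b.0) + (b.a.0 + b.b.0) + b.(X\{b}\{b} + (a.X)\{b})) ⊢ --a--▸ t0
  t2 = (rec X. a.a.X + (a.X + b.0) + (b.a.0 + b.b.0) + b.(X\{b}\{b} + (a.X)\{b}))\{b}\{b} + (a.(rec X. a.a.X + (a.X + b.0) + (b.a.0 + b.b.0) + b.(X\{b}\{b} + (a.X)\{b})))\{b} ⊢ --a--▸ t6, --a--▸ t7, --a--▸ t8
  t3 = 0 ⊢ stopped
  t4 = a.0 ⊢ --a--▸ t3
  t5 = b.0 ⊢ --b--▸ t3
  t6 = (a.(rec X. a.a.X + (a.X + b.0) + (b.a.0 + b.b.0) + b.(X\{b}\{b} + (a.X)\{b})))\{b}\{b} ⊢ --a--▸ t8
  t7 = (rec X. a.a.X + (a.X + b.0) + (b.a.0 + b.b.0) + b.(X\{b}\{b} + (a.X)\{b}))\{b} ⊢ --a--▸ t7, --a--▸ t9
  t8 = (rec X. a.a.X + (a.X + b.0) + (b.a.0 + b.b.0) + b.(X\{b}\{b} + (a.X)\{b}))\{b}\{b} ⊢ --a--▸ t6, --a--▸ t8
  t9 = (a.(rec X. a.a.X + (a.X + b.0) + (b.a.0 + b.b.0) + b.(X\{b}\{b} + (a.X)\{b})))\{b} ⊢ --a--▸ t7
Partition-refinement fixed point:
  B0 = {s0, t0}
  B1 = {s4, t4}
  B2 = {s3, t3}
  B3 = {s5, t5}
  B4 = {s2, s6, s7, s8, s9, t2, t6, t7, t8, t9}
  B5 = {s1, t1}
s0 ∈ B0, t0 ∈ B0 → same block
Bisimilar ⇒ trace-equivalent.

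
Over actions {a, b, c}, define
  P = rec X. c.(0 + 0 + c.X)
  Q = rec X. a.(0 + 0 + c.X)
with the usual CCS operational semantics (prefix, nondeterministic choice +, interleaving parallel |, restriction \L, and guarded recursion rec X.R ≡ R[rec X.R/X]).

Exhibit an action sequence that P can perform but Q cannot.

c

Reachable graph of P (2 states):
  s0 = rec X. c.(0 + 0 + c.X) | —c→ s1
  s1 = 0 + 0 + c.(rec X. c.(0 + 0 + c.X)) | —c→ s0
Reachable graph of Q (2 states):
  t0 = rec X. a.(0 + 0 + c.X) | —a→ t1
  t1 = 0 + 0 + c.(rec X. a.(0 + 0 + c.X)) | —c→ t0
Run σ = ⟨c⟩ on P: start {s0}
  after c @ step 1: {s1}
  — P admits the full trace.
Run σ = ⟨c⟩ on Q: start {t0}
  after c @ step 1: no successor for Q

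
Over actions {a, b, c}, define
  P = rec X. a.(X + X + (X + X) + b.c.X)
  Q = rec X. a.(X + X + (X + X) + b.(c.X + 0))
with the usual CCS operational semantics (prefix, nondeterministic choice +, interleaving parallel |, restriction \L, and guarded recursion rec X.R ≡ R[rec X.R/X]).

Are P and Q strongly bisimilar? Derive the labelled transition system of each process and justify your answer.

YES

LTS(P): 3 reachable states
  p0 = rec X. a.(X + X + (X + X) + b.c.X) ⊢ =a=> p1
  p1 = (rec X. a.(X + X + (X + X) + b.c.X)) + (rec X. a.(X + X + (X + X) + b.c.X)) + ((rec X. a.(X + X + (X + X) + b.c.X)) + (rec X. a.(X + X + (X + X) + b.c.X))) + b.c.(rec X. a.(X + X + (X + X) + b.c.X)) ⊢ =a=> p1, =b=> p2
  p2 = c.(rec X. a.(X + X + (X + X) + b.c.X)) ⊢ =c=> p0
LTS(Q): 3 reachable states
  q0 = rec X. a.(X + X + (X + X) + b.(c.X + 0)) ⊢ =a=> q1
  q1 = (rec X. a.(X + X + (X + X) + b.(c.X + 0))) + (rec X. a.(X + X + (X + X) + b.(c.X + 0))) + ((rec X. a.(X + X + (X + X) + b.(c.X + 0))) + (rec X. a.(X + X + (X + X) + b.(c.X + 0)))) + b.(c.(rec X. a.(X + X + (X + X) + b.(c.X + 0))) + 0) ⊢ =a=> q1, =b=> q2
  q2 = c.(rec X. a.(X + X + (X + X) + b.(c.X + 0))) + 0 ⊢ =c=> q0
Coarsest stable partition (strong bisimilarity classes):
  B0 = {p0, q0}
  B1 = {p1, q1}
  B2 = {p2, q2}
p0 ∈ B0, q0 ∈ B0 → same block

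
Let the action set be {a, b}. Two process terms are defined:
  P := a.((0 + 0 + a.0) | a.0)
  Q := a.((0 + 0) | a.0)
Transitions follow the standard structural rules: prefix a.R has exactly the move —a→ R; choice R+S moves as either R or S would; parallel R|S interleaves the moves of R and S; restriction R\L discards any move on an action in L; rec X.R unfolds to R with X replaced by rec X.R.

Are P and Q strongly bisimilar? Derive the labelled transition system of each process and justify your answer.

NO

LTS(P): 5 reachable states
  s0 = a.((0 + 0 + a.0) | a.0) has moves =a=> s1
  s1 = (0 + 0 + a.0) | a.0 has moves =a=> s2, =a=> s3
  s2 = (0 + 0 + a.0) | 0 has moves =a=> s4
  s3 = 0 | a.0 has moves =a=> s4
  s4 = 0 | 0 has moves (no moves)
LTS(Q): 3 reachable states
  t0 = a.((0 + 0) | a.0) has moves =a=> t1
  t1 = (0 + 0) | a.0 has moves =a=> t2
  t2 = (0 + 0) | 0 has moves (no moves)
Partition-refinement fixed point:
  B0 = {s0}
  B1 = {s1, t0}
  B2 = {s2, s3, t1}
  B3 = {s4, t2}
s0 ∈ B0, t0 ∈ B1 → different blocks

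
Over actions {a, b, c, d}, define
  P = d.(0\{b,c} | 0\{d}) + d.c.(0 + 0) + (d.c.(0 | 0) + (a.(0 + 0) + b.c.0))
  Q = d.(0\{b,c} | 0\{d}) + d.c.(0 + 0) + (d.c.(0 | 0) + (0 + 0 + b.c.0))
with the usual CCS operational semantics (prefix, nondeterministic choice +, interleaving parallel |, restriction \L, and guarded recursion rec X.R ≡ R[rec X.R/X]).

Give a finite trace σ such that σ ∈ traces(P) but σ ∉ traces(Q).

P's transition system — 8 states:
  u0 = d.(0\{b,c} | 0\{d}) + d.c.(0 + 0) + (d.c.(0 | 0) + (a.(0 + 0) + b.c.0)) | -a-> u1, -b-> u2, -d-> u3, -d-> u4, -d-> u5
  u1 = 0 + 0 | deadlocked
  u2 = c.0 | -c-> u6
  u3 = 0\{b,c} | 0\{d} | deadlocked
  u4 = c.(0 + 0) | -c-> u1
  u5 = c.(0 | 0) | -c-> u7
  u6 = 0 | deadlocked
  u7 = 0 | 0 | deadlocked
Q's transition system — 8 states:
  v0 = d.(0\{b,c} | 0\{d}) + d.c.(0 + 0) + (d.c.(0 | 0) + (0 + 0 + b.c.0)) | -b-> v1, -d-> v2, -d-> v3, -d-> v4
  v1 = c.0 | -c-> v5
  v2 = 0\{b,c} | 0\{d} | deadlocked
  v3 = c.(0 + 0) | -c-> v6
  v4 = c.(0 | 0) | -c-> v7
  v5 = 0 | deadlocked
  v6 = 0 + 0 | deadlocked
  v7 = 0 | 0 | deadlocked
Executing a from P (initial set {u0}):
  [1] a ⇒ {u1}
  P completes σ.
Executing a from Q (initial set {v0}):
  [1] a ⇒ no successor for Q

a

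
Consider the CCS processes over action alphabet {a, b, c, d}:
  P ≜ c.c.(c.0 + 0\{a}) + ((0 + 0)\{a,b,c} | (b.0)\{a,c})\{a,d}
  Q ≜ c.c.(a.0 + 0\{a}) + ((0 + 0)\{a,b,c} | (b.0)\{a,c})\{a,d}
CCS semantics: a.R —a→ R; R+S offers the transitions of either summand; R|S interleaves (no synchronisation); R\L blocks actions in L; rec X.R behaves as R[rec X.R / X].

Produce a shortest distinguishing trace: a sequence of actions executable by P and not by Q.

LTS(P): 5 reachable states
  u0 = c.c.(c.0 + 0\{a}) + ((0 + 0)\{a,b,c} | (b.0)\{a,c})\{a,d} :: =b=> u1, =c=> u2
  u1 = ((0 + 0)\{a,b,c} | 0\{a,c})\{a,d} :: (no moves)
  u2 = c.(c.0 + 0\{a}) :: =c=> u3
  u3 = c.0 + 0\{a} :: =c=> u4
  u4 = 0 :: (no moves)
LTS(Q): 5 reachable states
  v0 = c.c.(a.0 + 0\{a}) + ((0 + 0)\{a,b,c} | (b.0)\{a,c})\{a,d} :: =b=> v1, =c=> v2
  v1 = ((0 + 0)\{a,b,c} | 0\{a,c})\{a,d} :: (no moves)
  v2 = c.(a.0 + 0\{a}) :: =c=> v3
  v3 = a.0 + 0\{a} :: =a=> v4
  v4 = 0 :: (no moves)
Run σ = ⟨ccc⟩ on P: start {u0}
  step 1 (c): {u2}
  step 2 (c): {u3}
  step 3 (c): {u4}
  ✓ P
Run σ = ⟨ccc⟩ on Q: start {v0}
  step 1 (c): {v2}
  step 2 (c): {v3}
  step 3 (c): no successor for Q

ccc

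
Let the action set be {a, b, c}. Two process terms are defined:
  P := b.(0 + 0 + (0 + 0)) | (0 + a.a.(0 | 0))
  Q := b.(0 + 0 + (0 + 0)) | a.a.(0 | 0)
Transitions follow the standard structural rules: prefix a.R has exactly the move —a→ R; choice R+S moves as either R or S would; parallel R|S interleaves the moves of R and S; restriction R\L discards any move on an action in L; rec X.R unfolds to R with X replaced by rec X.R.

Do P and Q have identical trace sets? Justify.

traces(P) = traces(Q)

P's transition system — 6 states:
  s0 = b.(0 + 0 + (0 + 0)) | (0 + a.a.(0 | 0)) | ··a··> s1, ··b··> s2
  s1 = b.(0 + 0 + (0 + 0)) | a.(0 | 0) | ··a··> s3, ··b··> s4
  s2 = (0 + 0 + (0 + 0)) | (0 + a.a.(0 | 0)) | ··a··> s4
  s3 = b.(0 + 0 + (0 + 0)) | (0 | 0) | ··b··> s5
  s4 = (0 + 0 + (0 + 0)) | a.(0 | 0) | ··a··> s5
  s5 = (0 + 0 + (0 + 0)) | (0 | 0) | ·
Q's transition system — 6 states:
  t0 = b.(0 + 0 + (0 + 0)) | a.a.(0 | 0) | ··a··> t1, ··b··> t2
  t1 = b.(0 + 0 + (0 + 0)) | a.(0 | 0) | ··a··> t3, ··b··> t4
  t2 = (0 + 0 + (0 + 0)) | a.a.(0 | 0) | ··a··> t4
  t3 = b.(0 + 0 + (0 + 0)) | (0 | 0) | ··b··> t5
  t4 = (0 + 0 + (0 + 0)) | a.(0 | 0) | ··a··> t5
  t5 = (0 + 0 + (0 + 0)) | (0 | 0) | ·
Bisimilarity quotient blocks:
  B0 = {s0, t0}
  B1 = {s1, t1}
  B2 = {s4, t4}
  B3 = {s5, t5}
  B4 = {s3, t3}
  B5 = {s2, t2}
s0 ∈ B0, t0 ∈ B0 → same block
Bisimilar ⇒ trace-equivalent.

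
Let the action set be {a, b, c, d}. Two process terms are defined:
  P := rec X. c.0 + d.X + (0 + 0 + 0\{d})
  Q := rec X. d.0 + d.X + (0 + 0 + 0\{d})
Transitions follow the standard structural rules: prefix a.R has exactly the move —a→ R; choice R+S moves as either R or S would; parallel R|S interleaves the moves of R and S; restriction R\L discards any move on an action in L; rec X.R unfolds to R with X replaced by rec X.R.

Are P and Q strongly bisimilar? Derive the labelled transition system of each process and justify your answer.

Reachable graph of P (2 states):
  u0 = rec X. c.0 + d.X + (0 + 0 + 0\{d}) has moves --c--▸ u1, --d--▸ u0
  u1 = 0 has moves ·
Reachable graph of Q (2 states):
  v0 = rec X. d.0 + d.X + (0 + 0 + 0\{d}) has moves --d--▸ v0, --d--▸ v1
  v1 = 0 has moves ·
Coarsest stable partition (strong bisimilarity classes):
  B0 = {u0}
  B1 = {u1, v1}
  B2 = {v0}
u0 ∈ B0, v0 ∈ B2 → different blocks

not bisimilar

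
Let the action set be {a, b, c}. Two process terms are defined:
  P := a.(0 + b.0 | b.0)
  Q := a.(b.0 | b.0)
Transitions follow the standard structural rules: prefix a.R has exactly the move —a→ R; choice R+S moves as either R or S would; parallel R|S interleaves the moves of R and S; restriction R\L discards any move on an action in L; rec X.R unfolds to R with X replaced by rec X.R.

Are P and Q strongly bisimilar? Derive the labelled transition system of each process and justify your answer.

YES

P's transition system — 5 states:
  s0 = a.(0 + b.0 | b.0) | =a=> s1
  s1 = 0 + b.0 | b.0 | =b=> s2, =b=> s3
  s2 = 0 | b.0 | =b=> s4
  s3 = b.0 | 0 | =b=> s4
  s4 = 0 | 0 | ∅
Q's transition system — 5 states:
  t0 = a.(b.0 | b.0) | =a=> t1
  t1 = b.0 | b.0 | =b=> t2, =b=> t3
  t2 = 0 | b.0 | =b=> t4
  t3 = b.0 | 0 | =b=> t4
  t4 = 0 | 0 | ∅
Coarsest stable partition (strong bisimilarity classes):
  B0 = {s0, t0}
  B1 = {s1, t1}
  B2 = {s2, s3, t2, t3}
  B3 = {s4, t4}
s0 ∈ B0, t0 ∈ B0 → same block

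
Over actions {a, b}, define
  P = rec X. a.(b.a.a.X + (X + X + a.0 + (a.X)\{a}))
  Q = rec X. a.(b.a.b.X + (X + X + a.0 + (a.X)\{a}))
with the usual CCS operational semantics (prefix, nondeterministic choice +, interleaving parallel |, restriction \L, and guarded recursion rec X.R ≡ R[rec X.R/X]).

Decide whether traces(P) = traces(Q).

trace-distinct — witness ⟨abaa⟩

Reachable graph of P (5 states):
  u0 = rec X. a.(b.a.a.X + (X + X + a.0 + (a.X)\{a})) → —a→ u1
  u1 = b.a.a.(rec X. a.(b.a.a.X + (X + X + a.0 + (a.X)\{a}))) + ((rec X. a.(b.a.a.X + (X + X + a.0 + (a.X)\{a}))) + (rec X. a.(b.a.a.X + (X + X + a.0 + (a.X)\{a}))) + a.0 + (a.(rec X. a.(b.a.a.X + (X + X + a.0 + (a.X)\{a}))))\{a}) → —a→ u1, —a→ u2, —b→ u3
  u2 = 0 → stopped
  u3 = a.a.(rec X. a.(b.a.a.X + (X + X + a.0 + (a.X)\{a}))) → —a→ u4
  u4 = a.(rec X. a.(b.a.a.X + (X + X + a.0 + (a.X)\{a}))) → —a→ u0
Reachable graph of Q (5 states):
  v0 = rec X. a.(b.a.b.X + (X + X + a.0 + (a.X)\{a})) → —a→ v1
  v1 = b.a.b.(rec X. a.(b.a.b.X + (X + X + a.0 + (a.X)\{a}))) + ((rec X. a.(b.a.b.X + (X + X + a.0 + (a.X)\{a}))) + (rec X. a.(b.a.b.X + (X + X + a.0 + (a.X)\{a}))) + a.0 + (a.(rec X. a.(b.a.b.X + (X + X + a.0 + (a.X)\{a}))))\{a}) → —a→ v1, —a→ v2, —b→ v3
  v2 = 0 → stopped
  v3 = a.b.(rec X. a.(b.a.b.X + (X + X + a.0 + (a.X)\{a}))) → —a→ v4
  v4 = b.(rec X. a.(b.a.b.X + (X + X + a.0 + (a.X)\{a}))) → —b→ v0
Executing abaa from P (initial set {u0}):
  [1] a ⇒ {u1}
  [2] b ⇒ {u3}
  [3] a ⇒ {u4}
  [4] a ⇒ {u0}
  P completes σ.
Executing abaa from Q (initial set {v0}):
  [1] a ⇒ {v1}
  [2] b ⇒ {v3}
  [3] a ⇒ {v4}
  [4] a ⇒ ∅  — Q cannot continue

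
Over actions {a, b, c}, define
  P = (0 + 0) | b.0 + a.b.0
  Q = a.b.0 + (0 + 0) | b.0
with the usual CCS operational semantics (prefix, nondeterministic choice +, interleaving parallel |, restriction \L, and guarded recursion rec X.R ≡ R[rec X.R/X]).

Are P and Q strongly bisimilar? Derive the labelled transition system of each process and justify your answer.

P's transition system — 4 states:
  s0 = (0 + 0) | b.0 + a.b.0 | ··a··> s1, ··b··> s2
  s1 = b.0 | ··b··> s3
  s2 = (0 + 0) | 0 | ·
  s3 = 0 | ·
Q's transition system — 4 states:
  t0 = a.b.0 + (0 + 0) | b.0 | ··a··> t1, ··b··> t2
  t1 = b.0 | ··b··> t3
  t2 = (0 + 0) | 0 | ·
  t3 = 0 | ·
Coarsest stable partition (strong bisimilarity classes):
  B0 = {s0, t0}
  B1 = {s1, t1}
  B2 = {s2, s3, t2, t3}
s0 ∈ B0, t0 ∈ B0 → same block

P ~ Q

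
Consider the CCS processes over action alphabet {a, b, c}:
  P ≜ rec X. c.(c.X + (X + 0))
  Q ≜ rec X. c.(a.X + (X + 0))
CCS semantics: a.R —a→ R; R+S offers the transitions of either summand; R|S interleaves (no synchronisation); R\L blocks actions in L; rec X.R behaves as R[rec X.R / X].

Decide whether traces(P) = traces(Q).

NO — witness ⟨ca⟩

Reachable graph of P (2 states):
  s0 = rec X. c.(c.X + (X + 0)) → ··c··> s1
  s1 = c.(rec X. c.(c.X + (X + 0))) + ((rec X. c.(c.X + (X + 0))) + 0) → ··c··> s0, ··c··> s1
Reachable graph of Q (2 states):
  t0 = rec X. c.(a.X + (X + 0)) → ··c··> t1
  t1 = a.(rec X. c.(a.X + (X + 0))) + ((rec X. c.(a.X + (X + 0))) + 0) → ··a··> t0, ··c··> t1
Run σ = ⟨ca⟩ on Q: start {t0}
  step 1 (c): {t1}
  step 2 (a): {t0}
  — Q admits the full trace.
Run σ = ⟨ca⟩ on P: start {s0}
  step 1 (c): {s1}
  step 2 (a): ∅  — P cannot continue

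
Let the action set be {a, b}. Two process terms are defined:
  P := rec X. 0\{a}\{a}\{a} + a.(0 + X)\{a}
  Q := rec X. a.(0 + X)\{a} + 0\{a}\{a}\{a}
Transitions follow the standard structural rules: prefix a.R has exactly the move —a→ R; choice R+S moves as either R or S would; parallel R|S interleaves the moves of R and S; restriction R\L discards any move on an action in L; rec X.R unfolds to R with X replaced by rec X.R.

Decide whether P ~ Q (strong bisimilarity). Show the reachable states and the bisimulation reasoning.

bisimilar

Reachable graph of P (2 states):
  m0 = rec X. 0\{a}\{a}\{a} + a.(0 + X)\{a} :: —a→ m1
  m1 = (0 + (rec X. 0\{a}\{a}\{a} + a.(0 + X)\{a}))\{a} :: deadlocked
Reachable graph of Q (2 states):
  n0 = rec X. a.(0 + X)\{a} + 0\{a}\{a}\{a} :: —a→ n1
  n1 = (0 + (rec X. a.(0 + X)\{a} + 0\{a}\{a}\{a}))\{a} :: deadlocked
Bisimilarity quotient blocks:
  B0 = {m0, n0}
  B1 = {m1, n1}
m0 ∈ B0, n0 ∈ B0 → same block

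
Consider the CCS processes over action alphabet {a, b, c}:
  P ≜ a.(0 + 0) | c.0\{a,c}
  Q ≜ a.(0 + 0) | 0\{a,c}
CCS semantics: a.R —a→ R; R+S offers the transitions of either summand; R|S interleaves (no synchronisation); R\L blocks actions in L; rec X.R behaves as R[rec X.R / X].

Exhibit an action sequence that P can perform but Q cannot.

P's transition system — 4 states:
  m0 = a.(0 + 0) | c.0\{a,c} → --a--▸ m1, --c--▸ m2
  m1 = (0 + 0) | c.0\{a,c} → --c--▸ m3
  m2 = a.(0 + 0) | 0\{a,c} → --a--▸ m3
  m3 = (0 + 0) | 0\{a,c} → (no moves)
Q's transition system — 2 states:
  n0 = a.(0 + 0) | 0\{a,c} → --a--▸ n1
  n1 = (0 + 0) | 0\{a,c} → (no moves)
Executing c from P (initial set {m0}):
  step 1 (c): {m2}
  ✓ P
Executing c from Q (initial set {n0}):
  step 1 (c): ∅ (Q stuck)

c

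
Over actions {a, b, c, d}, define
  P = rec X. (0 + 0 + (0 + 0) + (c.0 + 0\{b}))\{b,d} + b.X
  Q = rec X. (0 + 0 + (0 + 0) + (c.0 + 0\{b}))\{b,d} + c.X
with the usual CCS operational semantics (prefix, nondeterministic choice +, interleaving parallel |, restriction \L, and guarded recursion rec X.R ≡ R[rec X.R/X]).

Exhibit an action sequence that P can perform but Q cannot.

Reachable graph of P (2 states):
  p0 = rec X. (0 + 0 + (0 + 0) + (c.0 + 0\{b}))\{b,d} + b.X ⊢ --b--▸ p0, --c--▸ p1
  p1 = 0\{b,d} ⊢ ∅
Reachable graph of Q (2 states):
  q0 = rec X. (0 + 0 + (0 + 0) + (c.0 + 0\{b}))\{b,d} + c.X ⊢ --c--▸ q0, --c--▸ q1
  q1 = 0\{b,d} ⊢ ∅
Trace ⟨b⟩ through P, begin at {p0}:
  step 1 (b): {p0}
  — P admits the full trace.
Trace ⟨b⟩ through Q, begin at {q0}:
  step 1 (b): ∅  — Q cannot continue

b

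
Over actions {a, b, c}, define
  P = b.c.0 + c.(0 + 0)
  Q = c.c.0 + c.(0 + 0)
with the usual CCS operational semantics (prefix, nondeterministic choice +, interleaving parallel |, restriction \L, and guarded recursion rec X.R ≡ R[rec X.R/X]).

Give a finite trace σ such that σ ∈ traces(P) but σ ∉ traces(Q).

P's transition system — 4 states:
  m0 = b.c.0 + c.(0 + 0) :: -b-> m1, -c-> m2
  m1 = c.0 :: -c-> m3
  m2 = 0 + 0 :: stopped
  m3 = 0 :: stopped
Q's transition system — 4 states:
  n0 = c.c.0 + c.(0 + 0) :: -c-> n1, -c-> n2
  n1 = 0 + 0 :: stopped
  n2 = c.0 :: -c-> n3
  n3 = 0 :: stopped
Run σ = ⟨b⟩ on P: start {m0}
  [1] b ⇒ {m1}
  ✓ P
Run σ = ⟨b⟩ on Q: start {n0}
  [1] b ⇒ ∅  — Q cannot continue

b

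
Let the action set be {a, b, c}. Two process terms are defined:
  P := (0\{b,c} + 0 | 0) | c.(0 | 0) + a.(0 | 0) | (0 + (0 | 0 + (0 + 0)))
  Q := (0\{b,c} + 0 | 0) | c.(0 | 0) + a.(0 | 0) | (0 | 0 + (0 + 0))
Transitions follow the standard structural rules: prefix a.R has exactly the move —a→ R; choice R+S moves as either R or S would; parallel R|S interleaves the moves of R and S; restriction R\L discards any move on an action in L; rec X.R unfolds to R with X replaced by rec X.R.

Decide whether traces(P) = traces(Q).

trace-equivalent

Reachable graph of P (3 states):
  s0 = (0\{b,c} + 0 | 0) | c.(0 | 0) + a.(0 | 0) | (0 + (0 | 0 + (0 + 0))) | =a=> s1, =c=> s2
  s1 = 0 | 0 | (0 + (0 | 0 + (0 + 0))) | ·
  s2 = (0\{b,c} + 0 | 0) | (0 | 0) | ·
Reachable graph of Q (3 states):
  t0 = (0\{b,c} + 0 | 0) | c.(0 | 0) + a.(0 | 0) | (0 | 0 + (0 + 0)) | =a=> t1, =c=> t2
  t1 = 0 | 0 | (0 | 0 + (0 + 0)) | ·
  t2 = (0\{b,c} + 0 | 0) | (0 | 0) | ·
Bisimilarity quotient blocks:
  B0 = {s0, t0}
  B1 = {s1, s2, t1, t2}
s0 ∈ B0, t0 ∈ B0 → same block
Bisimilar ⇒ trace-equivalent.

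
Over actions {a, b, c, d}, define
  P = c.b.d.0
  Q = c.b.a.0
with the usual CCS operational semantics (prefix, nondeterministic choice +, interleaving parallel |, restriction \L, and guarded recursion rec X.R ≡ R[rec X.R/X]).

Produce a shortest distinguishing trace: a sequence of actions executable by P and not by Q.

P's transition system — 4 states:
  s0 = c.b.d.0 | —c→ s1
  s1 = b.d.0 | —b→ s2
  s2 = d.0 | —d→ s3
  s3 = 0 | (no moves)
Q's transition system — 4 states:
  t0 = c.b.a.0 | —c→ t1
  t1 = b.a.0 | —b→ t2
  t2 = a.0 | —a→ t3
  t3 = 0 | (no moves)
Executing cbd from P (initial set {s0}):
  [1] c ⇒ {s1}
  [2] b ⇒ {s2}
  [3] d ⇒ {s3}
  P completes σ.
Executing cbd from Q (initial set {t0}):
  [1] c ⇒ {t1}
  [2] b ⇒ {t2}
  [3] d ⇒ no successor for Q

cbd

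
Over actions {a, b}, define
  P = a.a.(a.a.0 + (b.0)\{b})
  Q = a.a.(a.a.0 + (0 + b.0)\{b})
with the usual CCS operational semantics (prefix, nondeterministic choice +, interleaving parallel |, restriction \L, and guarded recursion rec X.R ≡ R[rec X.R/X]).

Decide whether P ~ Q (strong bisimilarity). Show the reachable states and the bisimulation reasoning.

YES

P's transition system — 5 states:
  s0 = a.a.(a.a.0 + (b.0)\{b}) | ··a··> s1
  s1 = a.(a.a.0 + (b.0)\{b}) | ··a··> s2
  s2 = a.a.0 + (b.0)\{b} | ··a··> s3
  s3 = a.0 | ··a··> s4
  s4 = 0 | ·
Q's transition system — 5 states:
  t0 = a.a.(a.a.0 + (0 + b.0)\{b}) | ··a··> t1
  t1 = a.(a.a.0 + (0 + b.0)\{b}) | ··a··> t2
  t2 = a.a.0 + (0 + b.0)\{b} | ··a··> t3
  t3 = a.0 | ··a··> t4
  t4 = 0 | ·
Coarsest stable partition (strong bisimilarity classes):
  B0 = {s0, t0}
  B1 = {s1, t1}
  B2 = {s2, t2}
  B3 = {s3, t3}
  B4 = {s4, t4}
s0 ∈ B0, t0 ∈ B0 → same block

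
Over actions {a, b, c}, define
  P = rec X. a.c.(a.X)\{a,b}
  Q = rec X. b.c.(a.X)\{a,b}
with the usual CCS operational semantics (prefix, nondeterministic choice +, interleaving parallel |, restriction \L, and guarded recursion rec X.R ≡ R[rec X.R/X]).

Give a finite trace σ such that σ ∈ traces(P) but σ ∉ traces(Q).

a

P's transition system — 3 states:
  p0 = rec X. a.c.(a.X)\{a,b} :: =a=> p1
  p1 = c.(a.(rec X. a.c.(a.X)\{a,b}))\{a,b} :: =c=> p2
  p2 = (a.(rec X. a.c.(a.X)\{a,b}))\{a,b} :: (no moves)
Q's transition system — 3 states:
  q0 = rec X. b.c.(a.X)\{a,b} :: =b=> q1
  q1 = c.(a.(rec X. b.c.(a.X)\{a,b}))\{a,b} :: =c=> q2
  q2 = (a.(rec X. b.c.(a.X)\{a,b}))\{a,b} :: (no moves)
Run σ = ⟨a⟩ on P: start {p0}
  [1] a ⇒ {p1}
  P completes σ.
Run σ = ⟨a⟩ on Q: start {q0}
  [1] a ⇒ no successor for Q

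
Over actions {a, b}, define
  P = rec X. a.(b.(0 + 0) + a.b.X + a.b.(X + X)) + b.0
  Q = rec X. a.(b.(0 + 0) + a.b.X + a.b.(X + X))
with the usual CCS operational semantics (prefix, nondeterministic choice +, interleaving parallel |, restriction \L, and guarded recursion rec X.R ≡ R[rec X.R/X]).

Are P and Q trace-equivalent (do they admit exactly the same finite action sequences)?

P's transition system — 7 states:
  u0 = rec X. a.(b.(0 + 0) + a.b.X + a.b.(X + X)) + b.0 → --a--▸ u1, --b--▸ u2
  u1 = b.(0 + 0) + a.b.(rec X. a.(b.(0 + 0) + a.b.X + a.b.(X + X)) + b.0) + a.b.((rec X. a.(b.(0 + 0) + a.b.X + a.b.(X + X)) + b.0) + (rec X. a.(b.(0 + 0) + a.b.X + a.b.(X + X)) + b.0)) → --a--▸ u3, --a--▸ u4, --b--▸ u5
  u2 = 0 → stopped
  u3 = b.((rec X. a.(b.(0 + 0) + a.b.X + a.b.(X + X)) + b.0) + (rec X. a.(b.(0 + 0) + a.b.X + a.b.(X + X)) + b.0)) → --b--▸ u6
  u4 = b.(rec X. a.(b.(0 + 0) + a.b.X + a.b.(X + X)) + b.0) → --b--▸ u0
  u5 = 0 + 0 → stopped
  u6 = (rec X. a.(b.(0 + 0) + a.b.X + a.b.(X + X)) + b.0) + (rec X. a.(b.(0 + 0) + a.b.X + a.b.(X + X)) + b.0) → --a--▸ u1, --b--▸ u2
Q's transition system — 6 states:
  v0 = rec X. a.(b.(0 + 0) + a.b.X + a.b.(X + X)) → --a--▸ v1
  v1 = b.(0 + 0) + a.b.(rec X. a.(b.(0 + 0) + a.b.X + a.b.(X + X))) + a.b.((rec X. a.(b.(0 + 0) + a.b.X + a.b.(X + X))) + (rec X. a.(b.(0 + 0) + a.b.X + a.b.(X + X)))) → --a--▸ v2, --a--▸ v3, --b--▸ v4
  v2 = b.((rec X. a.(b.(0 + 0) + a.b.X + a.b.(X + X))) + (rec X. a.(b.(0 + 0) + a.b.X + a.b.(X + X)))) → --b--▸ v5
  v3 = b.(rec X. a.(b.(0 + 0) + a.b.X + a.b.(X + X))) → --b--▸ v0
  v4 = 0 + 0 → stopped
  v5 = (rec X. a.(b.(0 + 0) + a.b.X + a.b.(X + X))) + (rec X. a.(b.(0 + 0) + a.b.X + a.b.(X + X))) → --a--▸ v1
Executing b from P (initial set {u0}):
  after b @ step 1: {u2}
  — P admits the full trace.
Executing b from Q (initial set {v0}):
  after b @ step 1: ∅ (Q stuck)

traces(P) ≠ traces(Q) — witness ⟨b⟩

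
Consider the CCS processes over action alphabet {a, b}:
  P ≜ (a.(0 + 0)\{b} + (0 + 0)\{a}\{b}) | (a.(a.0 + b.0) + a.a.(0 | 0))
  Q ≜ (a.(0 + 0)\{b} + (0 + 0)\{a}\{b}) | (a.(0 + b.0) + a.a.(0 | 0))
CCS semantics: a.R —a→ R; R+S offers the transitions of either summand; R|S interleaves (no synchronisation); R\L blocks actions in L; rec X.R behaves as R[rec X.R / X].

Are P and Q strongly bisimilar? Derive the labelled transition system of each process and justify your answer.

Reachable graph of P (10 states):
  m0 = (a.(0 + 0)\{b} + (0 + 0)\{a}\{b}) | (a.(a.0 + b.0) + a.a.(0 | 0)) ⊢ —a→ m1, —a→ m2, —a→ m3
  m1 = (0 + 0)\{b} | (a.(a.0 + b.0) + a.a.(0 | 0)) ⊢ —a→ m4, —a→ m5
  m2 = (a.(0 + 0)\{b} + (0 + 0)\{a}\{b}) | (a.0 + b.0) ⊢ —a→ m4, —a→ m6, —b→ m6
  m3 = (a.(0 + 0)\{b} + (0 + 0)\{a}\{b}) | a.(0 | 0) ⊢ —a→ m5, —a→ m7
  m4 = (0 + 0)\{b} | (a.0 + b.0) ⊢ —a→ m8, —b→ m8
  m5 = (0 + 0)\{b} | a.(0 | 0) ⊢ —a→ m9
  m6 = (a.(0 + 0)\{b} + (0 + 0)\{a}\{b}) | 0 ⊢ —a→ m8
  m7 = (a.(0 + 0)\{b} + (0 + 0)\{a}\{b}) | (0 | 0) ⊢ —a→ m9
  m8 = (0 + 0)\{b} | 0 ⊢ deadlocked
  m9 = (0 + 0)\{b} | (0 | 0) ⊢ deadlocked
Reachable graph of Q (10 states):
  n0 = (a.(0 + 0)\{b} + (0 + 0)\{a}\{b}) | (a.(0 + b.0) + a.a.(0 | 0)) ⊢ —a→ n1, —a→ n2, —a→ n3
  n1 = (0 + 0)\{b} | (a.(0 + b.0) + a.a.(0 | 0)) ⊢ —a→ n4, —a→ n5
  n2 = (a.(0 + 0)\{b} + (0 + 0)\{a}\{b}) | (0 + b.0) ⊢ —a→ n4, —b→ n6
  n3 = (a.(0 + 0)\{b} + (0 + 0)\{a}\{b}) | a.(0 | 0) ⊢ —a→ n5, —a→ n7
  n4 = (0 + 0)\{b} | (0 + b.0) ⊢ —b→ n8
  n5 = (0 + 0)\{b} | a.(0 | 0) ⊢ —a→ n9
  n6 = (a.(0 + 0)\{b} + (0 + 0)\{a}\{b}) | 0 ⊢ —a→ n8
  n7 = (a.(0 + 0)\{b} + (0 + 0)\{a}\{b}) | (0 | 0) ⊢ —a→ n9
  n8 = (0 + 0)\{b} | 0 ⊢ deadlocked
  n9 = (0 + 0)\{b} | (0 | 0) ⊢ deadlocked
Coarsest stable partition (strong bisimilarity classes):
  B0 = {m0}
  B1 = {m3, n3}
  B2 = {m5, m6, m7, n5, n6, n7}
  B3 = {m8, m9, n8, n9}
  B4 = {m1}
  B5 = {m4}
  B6 = {m2}
  B7 = {n0}
  B8 = {n2}
  B9 = {n4}
  B10 = {n1}
m0 ∈ B0, n0 ∈ B7 → different blocks

NO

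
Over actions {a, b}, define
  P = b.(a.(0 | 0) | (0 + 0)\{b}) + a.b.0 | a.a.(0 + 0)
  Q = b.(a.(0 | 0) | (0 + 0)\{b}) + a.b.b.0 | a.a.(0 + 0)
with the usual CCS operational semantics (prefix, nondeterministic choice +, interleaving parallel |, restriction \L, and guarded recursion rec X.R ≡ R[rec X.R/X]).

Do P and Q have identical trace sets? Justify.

trace-distinct — witness ⟨abb⟩

P's transition system — 11 states:
  s0 = b.(a.(0 | 0) | (0 + 0)\{b}) + a.b.0 | a.a.(0 + 0) :: ··a··> s1, ··a··> s2, ··b··> s3
  s1 = a.b.0 | a.(0 + 0) :: ··a··> s4, ··a··> s5
  s2 = b.0 | a.a.(0 + 0) :: ··a··> s5, ··b··> s6
  s3 = a.(0 | 0) | (0 + 0)\{b} :: ··a··> s7
  s4 = a.b.0 | (0 + 0) :: ··a··> s8
  s5 = b.0 | a.(0 + 0) :: ··a··> s8, ··b··> s9
  s6 = 0 | a.a.(0 + 0) :: ··a··> s9
  s7 = 0 | 0 | (0 + 0)\{b} :: deadlocked
  s8 = b.0 | (0 + 0) :: ··b··> s10
  s9 = 0 | a.(0 + 0) :: ··a··> s10
  s10 = 0 | (0 + 0) :: deadlocked
Q's transition system — 14 states:
  t0 = b.(a.(0 | 0) | (0 + 0)\{b}) + a.b.b.0 | a.a.(0 + 0) :: ··a··> t1, ··a··> t2, ··b··> t3
  t1 = a.b.b.0 | a.(0 + 0) :: ··a··> t4, ··a··> t5
  t2 = b.b.0 | a.a.(0 + 0) :: ··a··> t5, ··b··> t6
  t3 = a.(0 | 0) | (0 + 0)\{b} :: ··a··> t7
  t4 = a.b.b.0 | (0 + 0) :: ··a··> t8
  t5 = b.b.0 | a.(0 + 0) :: ··a··> t8, ··b··> t9
  t6 = b.0 | a.a.(0 + 0) :: ··a··> t9, ··b··> t10
  t7 = 0 | 0 | (0 + 0)\{b} :: deadlocked
  t8 = b.b.0 | (0 + 0) :: ··b··> t11
  t9 = b.0 | a.(0 + 0) :: ··a··> t11, ··b··> t12
  t10 = 0 | a.a.(0 + 0) :: ··a··> t12
  t11 = b.0 | (0 + 0) :: ··b··> t13
  t12 = 0 | a.(0 + 0) :: ··a··> t13
  t13 = 0 | (0 + 0) :: deadlocked
Executing abb from Q (initial set {t0}):
  [1] a ⇒ {t1, t2}
  [2] b ⇒ {t6}
  [3] b ⇒ {t10}
  — Q admits the full trace.
Executing abb from P (initial set {s0}):
  [1] a ⇒ {s1, s2}
  [2] b ⇒ {s6}
  [3] b ⇒ ∅ (P stuck)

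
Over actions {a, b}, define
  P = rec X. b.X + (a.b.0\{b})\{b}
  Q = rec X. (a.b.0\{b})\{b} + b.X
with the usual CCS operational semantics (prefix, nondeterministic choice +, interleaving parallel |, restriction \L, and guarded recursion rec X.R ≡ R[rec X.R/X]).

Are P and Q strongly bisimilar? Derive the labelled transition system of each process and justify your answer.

bisimilar

LTS(P): 2 reachable states
  m0 = rec X. b.X + (a.b.0\{b})\{b} → -a-> m1, -b-> m0
  m1 = (b.0\{b})\{b} → deadlocked
LTS(Q): 2 reachable states
  n0 = rec X. (a.b.0\{b})\{b} + b.X → -a-> n1, -b-> n0
  n1 = (b.0\{b})\{b} → deadlocked
Partition-refinement fixed point:
  B0 = {m0, n0}
  B1 = {m1, n1}
m0 ∈ B0, n0 ∈ B0 → same block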